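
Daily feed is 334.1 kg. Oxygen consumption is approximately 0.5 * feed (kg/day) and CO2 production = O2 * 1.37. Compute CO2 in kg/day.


O2 = 334.1 * 0.5 = 167.05
CO2 = 167.05 * 1.37 = 228.8585

228.8585 kg/day


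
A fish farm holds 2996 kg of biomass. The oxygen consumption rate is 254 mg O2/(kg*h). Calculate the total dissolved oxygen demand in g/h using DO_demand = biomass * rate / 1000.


Total O2 consumption (mg/h) = 2996 kg * 254 mg/(kg*h) = 760984 mg/h
Convert to g/h: 760984 / 1000 = 760.984 g/h

760.984 g/h


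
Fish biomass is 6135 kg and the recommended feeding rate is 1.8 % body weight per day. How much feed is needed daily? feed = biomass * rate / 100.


Feeding rate fraction = 1.8% / 100 = 0.018
Daily feed = 6135 kg * 0.018 = 110.43 kg/day

110.43 kg/day


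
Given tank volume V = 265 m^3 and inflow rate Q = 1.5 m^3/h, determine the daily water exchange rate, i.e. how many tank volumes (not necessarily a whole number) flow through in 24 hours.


Daily flow volume = 1.5 m^3/h * 24 h = 36 m^3/day
Exchanges = daily flow / tank volume = 36 / 265 = 0.135849 exchanges/day

0.135849 exchanges/day


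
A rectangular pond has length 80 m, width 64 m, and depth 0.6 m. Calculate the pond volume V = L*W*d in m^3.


Base area = L * W = 80 * 64 = 5120 m^2
Volume = area * depth = 5120 * 0.6 = 3072 m^3

3072 m^3


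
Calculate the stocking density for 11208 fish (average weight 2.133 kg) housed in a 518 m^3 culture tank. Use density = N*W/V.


Total biomass = 11208 fish * 2.133 kg = 23906.664 kg
Density = total biomass / volume = 23906.664 / 518 = 46.1519 kg/m^3

46.1519 kg/m^3


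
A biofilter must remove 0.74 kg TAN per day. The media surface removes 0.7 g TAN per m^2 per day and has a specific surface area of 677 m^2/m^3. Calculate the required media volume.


A = 0.74*1000 / 0.7 = 1057.1429 m^2
V = 1057.1429 / 677 = 1.56151

1.56151 m^3


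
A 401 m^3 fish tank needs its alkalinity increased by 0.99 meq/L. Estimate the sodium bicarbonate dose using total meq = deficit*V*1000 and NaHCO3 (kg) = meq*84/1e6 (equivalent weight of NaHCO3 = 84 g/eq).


Tank volume in L = 401 m^3 * 1000 = 401000 L
Total meq required = 0.99 meq/L * 401000 L = 396990 meq
NaHCO3 mass = 396990 meq * 84 mg/meq / 1e6 = 33.3472 kg

33.3472 kg


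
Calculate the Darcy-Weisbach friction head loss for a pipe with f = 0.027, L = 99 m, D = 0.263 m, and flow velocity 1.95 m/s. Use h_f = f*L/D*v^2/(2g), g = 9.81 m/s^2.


v^2 = 1.95^2 = 3.8025 m^2/s^2
L/D = 99/0.263 = 376.42586
h_f = f*(L/D)*v^2/(2g) = 0.027 * 376.42586 * 3.8025 / 19.62 = 1.96976 m

1.96976 m


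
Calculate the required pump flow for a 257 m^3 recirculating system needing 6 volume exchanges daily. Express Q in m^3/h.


Daily recirculation volume = 257 m^3 * 6 = 1542 m^3/day
Flow rate Q = daily volume / 24 h = 1542 / 24 = 64.25 m^3/h

64.25 m^3/h


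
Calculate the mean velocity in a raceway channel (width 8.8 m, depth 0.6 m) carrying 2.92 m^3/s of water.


Cross-sectional area = W * d = 8.8 * 0.6 = 5.28 m^2
Velocity = Q / A = 2.92 / 5.28 = 0.55303 m/s

0.55303 m/s


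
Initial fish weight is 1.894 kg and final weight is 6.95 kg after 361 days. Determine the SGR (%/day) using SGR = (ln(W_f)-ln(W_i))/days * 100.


ln(W_f) = ln(6.95) = 1.9387417
ln(W_i) = ln(1.894) = 0.63869099
ln(W_f) - ln(W_i) = 1.9387417 - 0.63869099 = 1.3000507
SGR = 1.3000507 / 361 * 100 = 0.360125 %/day

0.360125 %/day


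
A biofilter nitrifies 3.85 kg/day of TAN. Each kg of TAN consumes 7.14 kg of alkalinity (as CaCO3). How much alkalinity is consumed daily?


Alkalinity factor: 7.14 kg CaCO3 consumed per kg TAN nitrified
alk = 3.85 kg TAN * 7.14 = 27.489 kg CaCO3/day

27.489 kg CaCO3/day


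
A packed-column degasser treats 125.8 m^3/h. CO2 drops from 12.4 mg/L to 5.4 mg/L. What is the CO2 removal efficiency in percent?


CO2_out / CO2_in = 5.4 / 12.4 = 0.43548387
Fraction remaining = 0.43548387
efficiency = (1 - 0.43548387) * 100 = 56.4516 %

56.4516 %


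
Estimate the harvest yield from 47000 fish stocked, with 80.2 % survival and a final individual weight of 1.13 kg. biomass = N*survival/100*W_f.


Survivors = 47000 * 80.2/100 = 37694 fish
Harvest biomass = survivors * W_f = 37694 * 1.13 = 42594.22 kg

42594.22 kg


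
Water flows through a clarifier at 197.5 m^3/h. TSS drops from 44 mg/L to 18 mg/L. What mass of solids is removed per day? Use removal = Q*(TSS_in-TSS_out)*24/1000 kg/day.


Concentration drop: TSS_in - TSS_out = 44 - 18 = 26 mg/L
Hourly solids removed = Q * dTSS = 197.5 m^3/h * 26 mg/L = 5135 g/h  (m^3/h * mg/L = g/h)
Daily solids removed = 5135 * 24 = 123240 g/day
Convert g to kg: 123240 / 1000 = 123.24 kg/day

123.24 kg/day


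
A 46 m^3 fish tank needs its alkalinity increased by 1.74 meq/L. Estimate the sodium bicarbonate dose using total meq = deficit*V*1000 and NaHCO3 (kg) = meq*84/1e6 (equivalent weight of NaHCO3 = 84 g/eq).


Tank volume in L = 46 m^3 * 1000 = 46000 L
Total meq required = 1.74 meq/L * 46000 L = 80040 meq
NaHCO3 mass = 80040 meq * 84 mg/meq / 1e6 = 6.72336 kg

6.72336 kg


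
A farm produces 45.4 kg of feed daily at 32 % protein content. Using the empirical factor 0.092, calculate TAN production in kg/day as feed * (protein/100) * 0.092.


Protein in feed = 45.4 * 32/100 = 14.528 kg/day
TAN = protein * 0.092 = 14.528 * 0.092 = 1.336576 kg/day

1.336576 kg/day


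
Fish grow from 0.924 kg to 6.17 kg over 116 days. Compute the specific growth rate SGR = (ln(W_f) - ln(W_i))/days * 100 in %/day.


ln(W_f) = ln(6.17) = 1.8196988
ln(W_i) = ln(0.924) = -0.079043207
ln(W_f) - ln(W_i) = 1.8196988 - -0.079043207 = 1.898742
SGR = 1.898742 / 116 * 100 = 1.63685 %/day

1.63685 %/day


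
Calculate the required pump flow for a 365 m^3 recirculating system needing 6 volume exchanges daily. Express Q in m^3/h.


Daily recirculation volume = 365 m^3 * 6 = 2190 m^3/day
Flow rate Q = daily volume / 24 h = 2190 / 24 = 91.25 m^3/h

91.25 m^3/h


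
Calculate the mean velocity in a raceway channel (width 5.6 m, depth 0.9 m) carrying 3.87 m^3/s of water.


Cross-sectional area = W * d = 5.6 * 0.9 = 5.04 m^2
Velocity = Q / A = 3.87 / 5.04 = 0.767857 m/s

0.767857 m/s


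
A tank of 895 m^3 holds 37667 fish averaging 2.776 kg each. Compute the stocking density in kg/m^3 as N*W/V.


Total biomass = 37667 fish * 2.776 kg = 104563.592 kg
Density = total biomass / volume = 104563.592 / 895 = 116.831 kg/m^3

116.831 kg/m^3


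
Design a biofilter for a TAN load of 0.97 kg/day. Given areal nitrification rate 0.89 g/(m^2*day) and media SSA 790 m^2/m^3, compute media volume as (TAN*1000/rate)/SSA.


A = 0.97*1000 / 0.89 = 1089.8876 m^2
V = 1089.8876 / 790 = 1.3796

1.3796 m^3


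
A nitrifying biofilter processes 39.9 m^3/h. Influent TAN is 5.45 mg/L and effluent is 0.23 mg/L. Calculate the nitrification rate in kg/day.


Concentration drop: TAN_in - TAN_out = 5.45 - 0.23 = 5.22 mg/L
Hourly TAN removed = Q * dTAN = 39.9 m^3/h * 5.22 mg/L = 208.278 g/h  (m^3/h * mg/L = g/h)
Daily TAN removed = 208.278 * 24 = 4998.672 g/day
Convert to kg/day: 4998.672 / 1000 = 4.998672 kg/day

4.998672 kg/day


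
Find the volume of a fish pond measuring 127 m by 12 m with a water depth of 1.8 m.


Base area = L * W = 127 * 12 = 1524 m^2
Volume = area * depth = 1524 * 1.8 = 2743.2 m^3

2743.2 m^3


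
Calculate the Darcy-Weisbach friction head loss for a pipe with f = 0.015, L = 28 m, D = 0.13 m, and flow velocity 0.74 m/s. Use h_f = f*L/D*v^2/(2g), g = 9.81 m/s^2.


v^2 = 0.74^2 = 0.5476 m^2/s^2
L/D = 28/0.13 = 215.38462
h_f = f*(L/D)*v^2/(2g) = 0.015 * 215.38462 * 0.5476 / 19.62 = 0.0901717 m

0.0901717 m


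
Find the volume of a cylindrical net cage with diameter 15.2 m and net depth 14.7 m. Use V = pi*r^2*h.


r = d/2 = 15.2/2 = 7.6 m
Base area = pi*r^2 = pi*7.6^2 = 181.45839 m^2
Volume = 181.45839 * 14.7 = 2667.44 m^3

2667.44 m^3


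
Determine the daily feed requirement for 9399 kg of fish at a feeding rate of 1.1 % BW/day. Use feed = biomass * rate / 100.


Feeding rate fraction = 1.1% / 100 = 0.011
Daily feed = 9399 kg * 0.011 = 103.389 kg/day

103.389 kg/day


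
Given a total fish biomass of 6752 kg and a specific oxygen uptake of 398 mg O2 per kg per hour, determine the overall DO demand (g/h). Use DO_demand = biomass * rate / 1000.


Total O2 consumption (mg/h) = 6752 kg * 398 mg/(kg*h) = 2687296 mg/h
Convert to g/h: 2687296 / 1000 = 2687.296 g/h

2687.296 g/h


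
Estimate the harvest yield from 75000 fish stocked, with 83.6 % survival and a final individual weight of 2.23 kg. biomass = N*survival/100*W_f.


Survivors = 75000 * 83.6/100 = 62700 fish
Harvest biomass = survivors * W_f = 62700 * 2.23 = 139821 kg

139821 kg


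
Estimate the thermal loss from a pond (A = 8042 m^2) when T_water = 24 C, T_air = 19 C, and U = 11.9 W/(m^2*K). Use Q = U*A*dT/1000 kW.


Temperature difference dT = 24 - 19 = 5 K
Heat loss (W) = U * A * dT = 11.9 * 8042 * 5 = 478499 W
Convert to kW: 478499 / 1000 = 478.499 kW

478.499 kW


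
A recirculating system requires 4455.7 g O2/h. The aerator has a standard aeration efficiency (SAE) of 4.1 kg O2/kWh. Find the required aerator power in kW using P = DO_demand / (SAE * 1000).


SAE in g O2/kWh = 4.1 * 1000 = 4100 g/kWh
P = DO_demand / SAE_g = 4455.7 / 4100 = 1.08676 kW

1.08676 kW


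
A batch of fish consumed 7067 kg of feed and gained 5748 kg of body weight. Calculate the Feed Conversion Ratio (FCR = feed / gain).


FCR = feed consumed / weight gained
FCR = 7067 kg / 5748 kg = 1.22947

1.22947


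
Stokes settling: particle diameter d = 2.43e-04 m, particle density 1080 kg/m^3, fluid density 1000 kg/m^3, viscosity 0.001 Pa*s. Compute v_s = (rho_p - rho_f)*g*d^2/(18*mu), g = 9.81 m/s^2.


Density difference: rho_p - rho_f = 1080 - 1000 = 80 kg/m^3
d^2 = (2.43e-04)^2 = 5.9049e-08 m^2
Numerator = (rho_p - rho_f) * g * d^2 = 80 * 9.81 * 5.9049e-08 = 4.6341655e-05
Denominator = 18 * mu = 18 * 0.001 = 0.018
v_s = 4.6341655e-05 / 0.018 = 0.00257454 m/s
Check: Re = rho_f * v_s * d / mu = 1000 * 0.00257454 * 2.43e-04 / 0.001 = 0.626 < 1, so Stokes' law applies.

0.00257454 m/s


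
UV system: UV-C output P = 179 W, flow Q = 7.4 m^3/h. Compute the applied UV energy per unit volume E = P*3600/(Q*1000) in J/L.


Energy delivered per hour = 179 W * 3600 s = 644400 J/h
Volume treated per hour = 7.4 m^3/h * 1000 = 7400 L/h
dose = 644400 / 7400 = 87.0811 J/L

87.0811 J/L


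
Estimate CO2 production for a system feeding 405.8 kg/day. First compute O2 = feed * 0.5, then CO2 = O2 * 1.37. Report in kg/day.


O2 = 405.8 * 0.5 = 202.9
CO2 = 202.9 * 1.37 = 277.973

277.973 kg/day


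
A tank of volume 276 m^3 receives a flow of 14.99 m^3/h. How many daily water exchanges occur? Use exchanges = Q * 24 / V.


Daily flow volume = 14.99 m^3/h * 24 h = 359.76 m^3/day
Exchanges = daily flow / tank volume = 359.76 / 276 = 1.30348 exchanges/day

1.30348 exchanges/day


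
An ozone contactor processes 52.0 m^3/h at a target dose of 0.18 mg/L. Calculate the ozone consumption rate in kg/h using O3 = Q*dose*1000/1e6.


O3 demand (mg/h) = Q * dose * 1000 = 52.0 * 0.18 * 1000 = 9360 mg/h
Convert mg to kg: 9360 / 1e6 = 0.00936 kg/h

0.00936 kg/h


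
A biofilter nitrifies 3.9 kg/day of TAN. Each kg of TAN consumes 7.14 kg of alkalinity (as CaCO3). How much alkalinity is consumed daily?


Alkalinity factor: 7.14 kg CaCO3 consumed per kg TAN nitrified
alk = 3.9 kg TAN * 7.14 = 27.846 kg CaCO3/day

27.846 kg CaCO3/day


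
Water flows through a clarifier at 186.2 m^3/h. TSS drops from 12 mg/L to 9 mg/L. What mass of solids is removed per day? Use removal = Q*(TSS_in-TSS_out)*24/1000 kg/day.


Concentration drop: TSS_in - TSS_out = 12 - 9 = 3 mg/L
Hourly solids removed = Q * dTSS = 186.2 m^3/h * 3 mg/L = 558.6 g/h  (m^3/h * mg/L = g/h)
Daily solids removed = 558.6 * 24 = 13406.4 g/day
Convert g to kg: 13406.4 / 1000 = 13.4064 kg/day

13.4064 kg/day


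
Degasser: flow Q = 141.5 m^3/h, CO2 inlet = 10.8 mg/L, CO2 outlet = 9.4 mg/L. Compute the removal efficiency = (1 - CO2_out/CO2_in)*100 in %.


CO2_out / CO2_in = 9.4 / 10.8 = 0.87037037
Fraction remaining = 0.87037037
efficiency = (1 - 0.87037037) * 100 = 12.963 %

12.963 %


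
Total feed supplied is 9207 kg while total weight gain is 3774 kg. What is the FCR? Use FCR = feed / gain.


FCR = feed consumed / weight gained
FCR = 9207 kg / 3774 kg = 2.43959

2.43959


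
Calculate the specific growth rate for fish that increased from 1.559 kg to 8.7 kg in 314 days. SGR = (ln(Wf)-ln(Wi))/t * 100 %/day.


ln(W_f) = ln(8.7) = 2.163323
ln(W_i) = ln(1.559) = 0.44404459
ln(W_f) - ln(W_i) = 2.163323 - 0.44404459 = 1.7192784
SGR = 1.7192784 / 314 * 100 = 0.547541 %/day

0.547541 %/day


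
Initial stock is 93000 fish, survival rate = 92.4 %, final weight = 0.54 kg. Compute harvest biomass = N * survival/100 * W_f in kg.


Survivors = 93000 * 92.4/100 = 85932 fish
Harvest biomass = survivors * W_f = 85932 * 0.54 = 46403.28 kg

46403.28 kg


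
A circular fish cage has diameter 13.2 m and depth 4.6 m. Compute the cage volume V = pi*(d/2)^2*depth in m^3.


r = d/2 = 13.2/2 = 6.6 m
Base area = pi*r^2 = pi*6.6^2 = 136.84778 m^2
Volume = 136.84778 * 4.6 = 629.5 m^3

629.5 m^3


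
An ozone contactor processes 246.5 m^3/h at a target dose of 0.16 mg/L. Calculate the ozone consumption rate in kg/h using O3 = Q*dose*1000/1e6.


O3 demand (mg/h) = Q * dose * 1000 = 246.5 * 0.16 * 1000 = 39440 mg/h
Convert mg to kg: 39440 / 1e6 = 0.03944 kg/h

0.03944 kg/h


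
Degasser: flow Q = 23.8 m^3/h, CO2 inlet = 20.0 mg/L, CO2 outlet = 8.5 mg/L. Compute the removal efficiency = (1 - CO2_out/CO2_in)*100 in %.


CO2_out / CO2_in = 8.5 / 20.0 = 0.425
Fraction remaining = 0.425
efficiency = (1 - 0.425) * 100 = 57.5 %

57.5 %


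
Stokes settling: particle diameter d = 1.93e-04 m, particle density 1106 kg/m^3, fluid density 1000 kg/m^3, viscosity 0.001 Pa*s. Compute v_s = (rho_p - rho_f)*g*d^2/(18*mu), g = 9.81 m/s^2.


Density difference: rho_p - rho_f = 1106 - 1000 = 106 kg/m^3
d^2 = (1.93e-04)^2 = 3.7249e-08 m^2
Numerator = (rho_p - rho_f) * g * d^2 = 106 * 9.81 * 3.7249e-08 = 3.8733745e-05
Denominator = 18 * mu = 18 * 0.001 = 0.018
v_s = 3.8733745e-05 / 0.018 = 0.00215187 m/s
Check: Re = rho_f * v_s * d / mu = 1000 * 0.00215187 * 1.93e-04 / 0.001 = 0.415 < 1, so Stokes' law applies.

0.00215187 m/s


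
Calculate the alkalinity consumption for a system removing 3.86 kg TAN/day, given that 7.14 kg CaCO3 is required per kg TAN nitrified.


Alkalinity factor: 7.14 kg CaCO3 consumed per kg TAN nitrified
alk = 3.86 kg TAN * 7.14 = 27.5604 kg CaCO3/day

27.5604 kg CaCO3/day


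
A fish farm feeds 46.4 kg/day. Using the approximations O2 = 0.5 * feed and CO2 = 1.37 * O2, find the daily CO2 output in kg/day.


O2 = 46.4 * 0.5 = 23.2
CO2 = 23.2 * 1.37 = 31.784

31.784 kg/day


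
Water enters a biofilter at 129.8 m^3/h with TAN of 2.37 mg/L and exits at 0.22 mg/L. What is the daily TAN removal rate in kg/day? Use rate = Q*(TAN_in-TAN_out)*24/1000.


Concentration drop: TAN_in - TAN_out = 2.37 - 0.22 = 2.15 mg/L
Hourly TAN removed = Q * dTAN = 129.8 m^3/h * 2.15 mg/L = 279.07 g/h  (m^3/h * mg/L = g/h)
Daily TAN removed = 279.07 * 24 = 6697.68 g/day
Convert to kg/day: 6697.68 / 1000 = 6.69768 kg/day

6.69768 kg/day


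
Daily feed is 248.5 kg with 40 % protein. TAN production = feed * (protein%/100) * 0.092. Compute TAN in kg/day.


Protein in feed = 248.5 * 40/100 = 99.4 kg/day
TAN = protein * 0.092 = 99.4 * 0.092 = 9.1448 kg/day

9.1448 kg/day


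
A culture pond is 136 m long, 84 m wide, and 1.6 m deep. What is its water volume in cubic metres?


Base area = L * W = 136 * 84 = 11424 m^2
Volume = area * depth = 11424 * 1.6 = 18278.4 m^3

18278.4 m^3


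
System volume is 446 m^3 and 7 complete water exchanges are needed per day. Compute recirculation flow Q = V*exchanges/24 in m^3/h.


Daily recirculation volume = 446 m^3 * 7 = 3122 m^3/day
Flow rate Q = daily volume / 24 h = 3122 / 24 = 130.083 m^3/h

130.083 m^3/h


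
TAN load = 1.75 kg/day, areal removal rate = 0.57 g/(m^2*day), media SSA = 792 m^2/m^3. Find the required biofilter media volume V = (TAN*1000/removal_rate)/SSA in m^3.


A = 1.75*1000 / 0.57 = 3070.1754 m^2
V = 3070.1754 / 792 = 3.87648

3.87648 m^3


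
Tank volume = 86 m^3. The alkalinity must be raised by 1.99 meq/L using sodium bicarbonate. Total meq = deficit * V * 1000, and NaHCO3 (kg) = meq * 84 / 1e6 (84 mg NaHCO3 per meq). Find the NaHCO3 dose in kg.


Tank volume in L = 86 m^3 * 1000 = 86000 L
Total meq required = 1.99 meq/L * 86000 L = 171140 meq
NaHCO3 mass = 171140 meq * 84 mg/meq / 1e6 = 14.3758 kg

14.3758 kg


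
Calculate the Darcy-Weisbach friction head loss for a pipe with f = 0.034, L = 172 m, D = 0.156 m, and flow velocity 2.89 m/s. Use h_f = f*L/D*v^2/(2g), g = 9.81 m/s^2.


v^2 = 2.89^2 = 8.3521 m^2/s^2
L/D = 172/0.156 = 1102.5641
h_f = f*(L/D)*v^2/(2g) = 0.034 * 1102.5641 * 8.3521 / 19.62 = 15.958 m

15.958 m


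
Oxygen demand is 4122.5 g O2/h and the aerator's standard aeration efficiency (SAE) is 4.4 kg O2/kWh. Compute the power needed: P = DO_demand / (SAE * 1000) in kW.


SAE in g O2/kWh = 4.4 * 1000 = 4400 g/kWh
P = DO_demand / SAE_g = 4122.5 / 4400 = 0.936932 kW

0.936932 kW


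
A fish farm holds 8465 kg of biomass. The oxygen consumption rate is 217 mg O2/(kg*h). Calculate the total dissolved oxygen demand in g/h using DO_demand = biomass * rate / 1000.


Total O2 consumption (mg/h) = 8465 kg * 217 mg/(kg*h) = 1836905 mg/h
Convert to g/h: 1836905 / 1000 = 1836.905 g/h

1836.905 g/h


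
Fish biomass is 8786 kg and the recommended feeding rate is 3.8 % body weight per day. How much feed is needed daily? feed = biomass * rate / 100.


Feeding rate fraction = 3.8% / 100 = 0.038
Daily feed = 8786 kg * 0.038 = 333.868 kg/day

333.868 kg/day


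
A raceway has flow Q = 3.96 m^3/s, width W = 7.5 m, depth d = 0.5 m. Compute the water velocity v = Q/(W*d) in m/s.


Cross-sectional area = W * d = 7.5 * 0.5 = 3.75 m^2
Velocity = Q / A = 3.96 / 3.75 = 1.056 m/s

1.056 m/s


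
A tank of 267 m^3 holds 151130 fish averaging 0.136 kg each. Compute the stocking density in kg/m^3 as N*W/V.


Total biomass = 151130 fish * 0.136 kg = 20553.68 kg
Density = total biomass / volume = 20553.68 / 267 = 76.9801 kg/m^3

76.9801 kg/m^3


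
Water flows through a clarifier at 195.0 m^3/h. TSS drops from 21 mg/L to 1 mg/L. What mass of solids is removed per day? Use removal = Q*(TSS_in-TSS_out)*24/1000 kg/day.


Concentration drop: TSS_in - TSS_out = 21 - 1 = 20 mg/L
Hourly solids removed = Q * dTSS = 195.0 m^3/h * 20 mg/L = 3900 g/h  (m^3/h * mg/L = g/h)
Daily solids removed = 3900 * 24 = 93600 g/day
Convert g to kg: 93600 / 1000 = 93.6 kg/day

93.6 kg/day


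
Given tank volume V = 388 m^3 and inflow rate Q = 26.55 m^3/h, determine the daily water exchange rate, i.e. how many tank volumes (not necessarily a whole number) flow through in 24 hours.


Daily flow volume = 26.55 m^3/h * 24 h = 637.2 m^3/day
Exchanges = daily flow / tank volume = 637.2 / 388 = 1.64227 exchanges/day

1.64227 exchanges/day


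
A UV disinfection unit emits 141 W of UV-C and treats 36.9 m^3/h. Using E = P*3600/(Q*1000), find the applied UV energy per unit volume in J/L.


Energy delivered per hour = 141 W * 3600 s = 507600 J/h
Volume treated per hour = 36.9 m^3/h * 1000 = 36900 L/h
dose = 507600 / 36900 = 13.7561 J/L

13.7561 J/L


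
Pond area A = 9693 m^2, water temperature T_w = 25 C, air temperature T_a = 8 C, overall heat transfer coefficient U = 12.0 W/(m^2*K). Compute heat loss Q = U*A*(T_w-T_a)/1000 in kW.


Temperature difference dT = 25 - 8 = 17 K
Heat loss (W) = U * A * dT = 12.0 * 9693 * 17 = 1977372 W
Convert to kW: 1977372 / 1000 = 1977.372 kW

1977.372 kW


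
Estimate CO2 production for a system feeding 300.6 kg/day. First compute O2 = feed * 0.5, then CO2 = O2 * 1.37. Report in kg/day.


O2 = 300.6 * 0.5 = 150.3
CO2 = 150.3 * 1.37 = 205.911

205.911 kg/day


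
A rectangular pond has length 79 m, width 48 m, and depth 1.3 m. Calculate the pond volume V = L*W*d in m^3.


Base area = L * W = 79 * 48 = 3792 m^2
Volume = area * depth = 3792 * 1.3 = 4929.6 m^3

4929.6 m^3


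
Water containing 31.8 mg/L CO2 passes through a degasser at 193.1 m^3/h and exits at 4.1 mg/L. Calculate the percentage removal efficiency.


CO2_out / CO2_in = 4.1 / 31.8 = 0.12893082
Fraction remaining = 0.12893082
efficiency = (1 - 0.12893082) * 100 = 87.1069 %

87.1069 %


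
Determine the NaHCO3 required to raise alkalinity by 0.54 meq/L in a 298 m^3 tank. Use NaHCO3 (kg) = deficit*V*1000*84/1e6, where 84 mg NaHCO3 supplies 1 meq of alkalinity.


Tank volume in L = 298 m^3 * 1000 = 298000 L
Total meq required = 0.54 meq/L * 298000 L = 160920 meq
NaHCO3 mass = 160920 meq * 84 mg/meq / 1e6 = 13.5173 kg

13.5173 kg


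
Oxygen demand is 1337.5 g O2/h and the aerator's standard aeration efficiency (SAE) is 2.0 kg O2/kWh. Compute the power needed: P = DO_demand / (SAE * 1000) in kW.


SAE in g O2/kWh = 2.0 * 1000 = 2000 g/kWh
P = DO_demand / SAE_g = 1337.5 / 2000 = 0.66875 kW

0.66875 kW


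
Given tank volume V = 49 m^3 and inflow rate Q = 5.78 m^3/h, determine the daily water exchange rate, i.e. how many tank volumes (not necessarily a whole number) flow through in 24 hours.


Daily flow volume = 5.78 m^3/h * 24 h = 138.72 m^3/day
Exchanges = daily flow / tank volume = 138.72 / 49 = 2.83102 exchanges/day

2.83102 exchanges/day


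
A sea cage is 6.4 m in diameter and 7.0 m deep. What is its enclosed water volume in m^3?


r = d/2 = 6.4/2 = 3.2 m
Base area = pi*r^2 = pi*3.2^2 = 32.169909 m^2
Volume = 32.169909 * 7.0 = 225.189 m^3

225.189 m^3


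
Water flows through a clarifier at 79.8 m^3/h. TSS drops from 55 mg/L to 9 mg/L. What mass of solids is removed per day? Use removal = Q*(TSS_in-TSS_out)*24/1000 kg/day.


Concentration drop: TSS_in - TSS_out = 55 - 9 = 46 mg/L
Hourly solids removed = Q * dTSS = 79.8 m^3/h * 46 mg/L = 3670.8 g/h  (m^3/h * mg/L = g/h)
Daily solids removed = 3670.8 * 24 = 88099.2 g/day
Convert g to kg: 88099.2 / 1000 = 88.0992 kg/day

88.0992 kg/day


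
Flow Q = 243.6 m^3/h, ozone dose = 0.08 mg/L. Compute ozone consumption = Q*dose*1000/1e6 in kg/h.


O3 demand (mg/h) = Q * dose * 1000 = 243.6 * 0.08 * 1000 = 19488 mg/h
Convert mg to kg: 19488 / 1e6 = 0.019488 kg/h

0.019488 kg/h


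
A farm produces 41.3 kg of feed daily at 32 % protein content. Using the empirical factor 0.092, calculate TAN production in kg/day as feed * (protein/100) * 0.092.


Protein in feed = 41.3 * 32/100 = 13.216 kg/day
TAN = protein * 0.092 = 13.216 * 0.092 = 1.215872 kg/day

1.215872 kg/day


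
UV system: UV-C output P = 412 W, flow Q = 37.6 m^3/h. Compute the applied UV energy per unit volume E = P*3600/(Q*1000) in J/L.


Energy delivered per hour = 412 W * 3600 s = 1483200 J/h
Volume treated per hour = 37.6 m^3/h * 1000 = 37600 L/h
dose = 1483200 / 37600 = 39.4468 J/L

39.4468 J/L


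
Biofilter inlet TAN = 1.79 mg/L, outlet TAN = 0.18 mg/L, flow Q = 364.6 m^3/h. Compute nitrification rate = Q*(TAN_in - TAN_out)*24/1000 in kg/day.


Concentration drop: TAN_in - TAN_out = 1.79 - 0.18 = 1.61 mg/L
Hourly TAN removed = Q * dTAN = 364.6 m^3/h * 1.61 mg/L = 587.006 g/h  (m^3/h * mg/L = g/h)
Daily TAN removed = 587.006 * 24 = 14088.144 g/day
Convert to kg/day: 14088.144 / 1000 = 14.088144 kg/day

14.088144 kg/day


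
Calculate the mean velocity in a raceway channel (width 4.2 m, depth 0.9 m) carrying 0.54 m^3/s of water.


Cross-sectional area = W * d = 4.2 * 0.9 = 3.78 m^2
Velocity = Q / A = 0.54 / 3.78 = 0.142857 m/s

0.142857 m/s


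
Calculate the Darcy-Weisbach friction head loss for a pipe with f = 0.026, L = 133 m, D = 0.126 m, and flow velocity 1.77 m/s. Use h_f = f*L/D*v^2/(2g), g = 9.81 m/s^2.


v^2 = 1.77^2 = 3.1329 m^2/s^2
L/D = 133/0.126 = 1055.5556
h_f = f*(L/D)*v^2/(2g) = 0.026 * 1055.5556 * 3.1329 / 19.62 = 4.3823 m

4.3823 m


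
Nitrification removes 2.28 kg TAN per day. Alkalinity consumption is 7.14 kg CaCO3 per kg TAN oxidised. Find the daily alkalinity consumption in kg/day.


Alkalinity factor: 7.14 kg CaCO3 consumed per kg TAN nitrified
alk = 2.28 kg TAN * 7.14 = 16.2792 kg CaCO3/day

16.2792 kg CaCO3/day


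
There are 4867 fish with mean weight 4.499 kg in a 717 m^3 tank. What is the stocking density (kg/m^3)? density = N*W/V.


Total biomass = 4867 fish * 4.499 kg = 21896.633 kg
Density = total biomass / volume = 21896.633 / 717 = 30.5392 kg/m^3

30.5392 kg/m^3


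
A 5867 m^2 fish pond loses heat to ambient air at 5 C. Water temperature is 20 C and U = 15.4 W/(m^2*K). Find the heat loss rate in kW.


Temperature difference dT = 20 - 5 = 15 K
Heat loss (W) = U * A * dT = 15.4 * 5867 * 15 = 1355277 W
Convert to kW: 1355277 / 1000 = 1355.277 kW

1355.277 kW


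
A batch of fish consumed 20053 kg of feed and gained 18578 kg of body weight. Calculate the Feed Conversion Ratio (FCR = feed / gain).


FCR = feed consumed / weight gained
FCR = 20053 kg / 18578 kg = 1.07939

1.07939


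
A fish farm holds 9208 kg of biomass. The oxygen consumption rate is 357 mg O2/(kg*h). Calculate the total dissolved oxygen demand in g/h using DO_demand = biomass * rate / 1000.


Total O2 consumption (mg/h) = 9208 kg * 357 mg/(kg*h) = 3287256 mg/h
Convert to g/h: 3287256 / 1000 = 3287.256 g/h

3287.256 g/h


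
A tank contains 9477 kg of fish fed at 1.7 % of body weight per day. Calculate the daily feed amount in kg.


Feeding rate fraction = 1.7% / 100 = 0.017
Daily feed = 9477 kg * 0.017 = 161.109 kg/day

161.109 kg/day


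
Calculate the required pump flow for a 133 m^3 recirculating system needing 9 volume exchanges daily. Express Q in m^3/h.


Daily recirculation volume = 133 m^3 * 9 = 1197 m^3/day
Flow rate Q = daily volume / 24 h = 1197 / 24 = 49.875 m^3/h

49.875 m^3/h


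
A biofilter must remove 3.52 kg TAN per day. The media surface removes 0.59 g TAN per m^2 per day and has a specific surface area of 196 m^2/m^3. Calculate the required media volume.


A = 3.52*1000 / 0.59 = 5966.1017 m^2
V = 5966.1017 / 196 = 30.4393

30.4393 m^3


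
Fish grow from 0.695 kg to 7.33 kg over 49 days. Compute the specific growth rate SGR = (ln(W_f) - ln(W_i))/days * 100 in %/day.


ln(W_f) = ln(7.33) = 1.9919755
ln(W_i) = ln(0.695) = -0.36384343
ln(W_f) - ln(W_i) = 1.9919755 - -0.36384343 = 2.3558189
SGR = 2.3558189 / 49 * 100 = 4.80779 %/day

4.80779 %/day


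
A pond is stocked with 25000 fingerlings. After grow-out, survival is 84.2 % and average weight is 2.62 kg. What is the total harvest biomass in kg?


Survivors = 25000 * 84.2/100 = 21050 fish
Harvest biomass = survivors * W_f = 21050 * 2.62 = 55151 kg

55151 kg


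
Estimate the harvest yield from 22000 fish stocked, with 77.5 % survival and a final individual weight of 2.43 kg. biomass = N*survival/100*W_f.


Survivors = 22000 * 77.5/100 = 17050 fish
Harvest biomass = survivors * W_f = 17050 * 2.43 = 41431.5 kg

41431.5 kg


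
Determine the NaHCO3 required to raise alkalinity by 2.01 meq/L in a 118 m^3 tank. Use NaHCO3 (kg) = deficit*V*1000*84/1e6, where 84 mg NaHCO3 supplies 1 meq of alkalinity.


Tank volume in L = 118 m^3 * 1000 = 118000 L
Total meq required = 2.01 meq/L * 118000 L = 237180 meq
NaHCO3 mass = 237180 meq * 84 mg/meq / 1e6 = 19.9231 kg

19.9231 kg


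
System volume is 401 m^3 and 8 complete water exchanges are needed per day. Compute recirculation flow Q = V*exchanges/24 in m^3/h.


Daily recirculation volume = 401 m^3 * 8 = 3208 m^3/day
Flow rate Q = daily volume / 24 h = 3208 / 24 = 133.667 m^3/h

133.667 m^3/h


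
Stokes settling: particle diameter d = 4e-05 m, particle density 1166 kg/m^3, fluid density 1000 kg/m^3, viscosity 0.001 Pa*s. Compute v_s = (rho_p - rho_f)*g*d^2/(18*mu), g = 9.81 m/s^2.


Density difference: rho_p - rho_f = 1166 - 1000 = 166 kg/m^3
d^2 = (4e-05)^2 = 1.6e-09 m^2
Numerator = (rho_p - rho_f) * g * d^2 = 166 * 9.81 * 1.6e-09 = 2.605536e-06
Denominator = 18 * mu = 18 * 0.001 = 0.018
v_s = 2.605536e-06 / 0.018 = 1.44752e-04 m/s
Check: Re = rho_f * v_s * d / mu = 1000 * 1.44752e-04 * 4e-05 / 0.001 = 0.00579 < 1, so Stokes' law applies.

1.44752e-04 m/s


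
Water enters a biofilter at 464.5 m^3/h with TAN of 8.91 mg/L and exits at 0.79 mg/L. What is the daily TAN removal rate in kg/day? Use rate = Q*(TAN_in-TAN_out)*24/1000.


Concentration drop: TAN_in - TAN_out = 8.91 - 0.79 = 8.12 mg/L
Hourly TAN removed = Q * dTAN = 464.5 m^3/h * 8.12 mg/L = 3771.74 g/h  (m^3/h * mg/L = g/h)
Daily TAN removed = 3771.74 * 24 = 90521.76 g/day
Convert to kg/day: 90521.76 / 1000 = 90.52176 kg/day

90.52176 kg/day


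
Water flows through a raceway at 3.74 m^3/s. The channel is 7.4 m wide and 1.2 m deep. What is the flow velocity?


Cross-sectional area = W * d = 7.4 * 1.2 = 8.88 m^2
Velocity = Q / A = 3.74 / 8.88 = 0.421171 m/s

0.421171 m/s


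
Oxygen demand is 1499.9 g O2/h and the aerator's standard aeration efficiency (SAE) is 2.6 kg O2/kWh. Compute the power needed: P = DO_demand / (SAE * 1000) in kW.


SAE in g O2/kWh = 2.6 * 1000 = 2600 g/kWh
P = DO_demand / SAE_g = 1499.9 / 2600 = 0.576885 kW

0.576885 kW


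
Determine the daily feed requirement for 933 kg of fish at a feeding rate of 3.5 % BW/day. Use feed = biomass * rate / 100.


Feeding rate fraction = 3.5% / 100 = 0.035
Daily feed = 933 kg * 0.035 = 32.655 kg/day

32.655 kg/day


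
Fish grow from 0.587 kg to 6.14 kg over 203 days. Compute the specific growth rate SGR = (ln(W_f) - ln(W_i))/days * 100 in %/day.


ln(W_f) = ln(6.14) = 1.8148247
ln(W_i) = ln(0.587) = -0.53273046
ln(W_f) - ln(W_i) = 1.8148247 - -0.53273046 = 2.3475552
SGR = 2.3475552 / 203 * 100 = 1.15643 %/day

1.15643 %/day


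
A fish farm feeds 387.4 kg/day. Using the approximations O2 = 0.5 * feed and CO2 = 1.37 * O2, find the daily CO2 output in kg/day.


O2 = 387.4 * 0.5 = 193.7
CO2 = 193.7 * 1.37 = 265.369

265.369 kg/day


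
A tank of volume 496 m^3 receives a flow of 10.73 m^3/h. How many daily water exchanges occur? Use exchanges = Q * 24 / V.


Daily flow volume = 10.73 m^3/h * 24 h = 257.52 m^3/day
Exchanges = daily flow / tank volume = 257.52 / 496 = 0.519194 exchanges/day

0.519194 exchanges/day


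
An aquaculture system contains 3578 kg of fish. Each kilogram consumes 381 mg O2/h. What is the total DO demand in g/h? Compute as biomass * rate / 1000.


Total O2 consumption (mg/h) = 3578 kg * 381 mg/(kg*h) = 1363218 mg/h
Convert to g/h: 1363218 / 1000 = 1363.218 g/h

1363.218 g/h


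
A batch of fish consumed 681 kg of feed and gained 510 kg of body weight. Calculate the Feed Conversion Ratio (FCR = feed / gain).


FCR = feed consumed / weight gained
FCR = 681 kg / 510 kg = 1.33529

1.33529


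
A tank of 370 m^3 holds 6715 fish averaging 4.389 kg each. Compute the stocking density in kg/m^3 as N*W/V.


Total biomass = 6715 fish * 4.389 kg = 29472.135 kg
Density = total biomass / volume = 29472.135 / 370 = 79.6544 kg/m^3

79.6544 kg/m^3


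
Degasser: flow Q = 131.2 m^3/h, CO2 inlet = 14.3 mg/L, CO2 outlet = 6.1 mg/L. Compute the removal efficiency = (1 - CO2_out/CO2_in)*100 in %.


CO2_out / CO2_in = 6.1 / 14.3 = 0.42657343
Fraction remaining = 0.42657343
efficiency = (1 - 0.42657343) * 100 = 57.3427 %

57.3427 %


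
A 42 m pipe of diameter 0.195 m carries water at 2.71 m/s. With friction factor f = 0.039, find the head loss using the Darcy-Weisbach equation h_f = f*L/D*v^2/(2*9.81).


v^2 = 2.71^2 = 7.3441 m^2/s^2
L/D = 42/0.195 = 215.38462
h_f = f*(L/D)*v^2/(2g) = 0.039 * 215.38462 * 7.3441 / 19.62 = 3.14426 m

3.14426 m


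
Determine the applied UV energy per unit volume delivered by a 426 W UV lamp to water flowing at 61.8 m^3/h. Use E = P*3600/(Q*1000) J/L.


Energy delivered per hour = 426 W * 3600 s = 1533600 J/h
Volume treated per hour = 61.8 m^3/h * 1000 = 61800 L/h
dose = 1533600 / 61800 = 24.8155 J/L

24.8155 J/L


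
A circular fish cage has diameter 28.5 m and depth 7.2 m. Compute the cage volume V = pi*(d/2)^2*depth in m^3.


r = d/2 = 28.5/2 = 14.25 m
Base area = pi*r^2 = pi*14.25^2 = 637.93966 m^2
Volume = 637.93966 * 7.2 = 4593.17 m^3

4593.17 m^3


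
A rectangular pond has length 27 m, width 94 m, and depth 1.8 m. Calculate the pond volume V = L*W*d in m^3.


Base area = L * W = 27 * 94 = 2538 m^2
Volume = area * depth = 2538 * 1.8 = 4568.4 m^3

4568.4 m^3


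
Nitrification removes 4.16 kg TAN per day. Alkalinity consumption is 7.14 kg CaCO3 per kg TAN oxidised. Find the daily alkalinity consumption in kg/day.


Alkalinity factor: 7.14 kg CaCO3 consumed per kg TAN nitrified
alk = 4.16 kg TAN * 7.14 = 29.7024 kg CaCO3/day

29.7024 kg CaCO3/day


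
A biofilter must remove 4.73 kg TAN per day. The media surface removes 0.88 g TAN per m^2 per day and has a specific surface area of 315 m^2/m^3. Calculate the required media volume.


A = 4.73*1000 / 0.88 = 5375 m^2
V = 5375 / 315 = 17.0635

17.0635 m^3


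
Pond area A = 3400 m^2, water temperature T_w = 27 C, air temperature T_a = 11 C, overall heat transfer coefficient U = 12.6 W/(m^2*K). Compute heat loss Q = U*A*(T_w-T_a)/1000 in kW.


Temperature difference dT = 27 - 11 = 16 K
Heat loss (W) = U * A * dT = 12.6 * 3400 * 16 = 685440 W
Convert to kW: 685440 / 1000 = 685.44 kW

685.44 kW


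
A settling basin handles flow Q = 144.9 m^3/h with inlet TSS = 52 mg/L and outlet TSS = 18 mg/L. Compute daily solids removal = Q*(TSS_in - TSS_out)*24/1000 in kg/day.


Concentration drop: TSS_in - TSS_out = 52 - 18 = 34 mg/L
Hourly solids removed = Q * dTSS = 144.9 m^3/h * 34 mg/L = 4926.6 g/h  (m^3/h * mg/L = g/h)
Daily solids removed = 4926.6 * 24 = 118238.4 g/day
Convert g to kg: 118238.4 / 1000 = 118.2384 kg/day

118.2384 kg/day


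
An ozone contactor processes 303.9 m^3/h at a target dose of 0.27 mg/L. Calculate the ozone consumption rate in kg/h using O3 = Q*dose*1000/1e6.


O3 demand (mg/h) = Q * dose * 1000 = 303.9 * 0.27 * 1000 = 82053 mg/h
Convert mg to kg: 82053 / 1e6 = 0.082053 kg/h

0.082053 kg/h


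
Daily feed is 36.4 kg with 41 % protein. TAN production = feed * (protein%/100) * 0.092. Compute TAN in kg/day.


Protein in feed = 36.4 * 41/100 = 14.924 kg/day
TAN = protein * 0.092 = 14.924 * 0.092 = 1.373008 kg/day

1.373008 kg/day


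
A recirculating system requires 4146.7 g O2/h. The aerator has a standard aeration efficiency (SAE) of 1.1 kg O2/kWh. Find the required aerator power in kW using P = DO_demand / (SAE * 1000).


SAE in g O2/kWh = 1.1 * 1000 = 1100 g/kWh
P = DO_demand / SAE_g = 4146.7 / 1100 = 3.76973 kW

3.76973 kW


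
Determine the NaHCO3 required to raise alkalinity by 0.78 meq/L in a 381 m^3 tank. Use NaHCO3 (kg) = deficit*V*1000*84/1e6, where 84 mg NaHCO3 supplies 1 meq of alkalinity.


Tank volume in L = 381 m^3 * 1000 = 381000 L
Total meq required = 0.78 meq/L * 381000 L = 297180 meq
NaHCO3 mass = 297180 meq * 84 mg/meq / 1e6 = 24.9631 kg

24.9631 kg


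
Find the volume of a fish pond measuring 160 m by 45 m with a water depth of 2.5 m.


Base area = L * W = 160 * 45 = 7200 m^2
Volume = area * depth = 7200 * 2.5 = 18000 m^3

18000 m^3


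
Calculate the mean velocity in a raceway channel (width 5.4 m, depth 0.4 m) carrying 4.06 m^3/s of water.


Cross-sectional area = W * d = 5.4 * 0.4 = 2.16 m^2
Velocity = Q / A = 4.06 / 2.16 = 1.87963 m/s

1.87963 m/s


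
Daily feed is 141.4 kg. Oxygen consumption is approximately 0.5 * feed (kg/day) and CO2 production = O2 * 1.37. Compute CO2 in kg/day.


O2 = 141.4 * 0.5 = 70.7
CO2 = 70.7 * 1.37 = 96.859

96.859 kg/day


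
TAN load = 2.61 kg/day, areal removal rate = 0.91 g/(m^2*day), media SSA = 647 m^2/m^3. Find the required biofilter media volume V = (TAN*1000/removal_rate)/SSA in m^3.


A = 2.61*1000 / 0.91 = 2868.1319 m^2
V = 2868.1319 / 647 = 4.43297

4.43297 m^3


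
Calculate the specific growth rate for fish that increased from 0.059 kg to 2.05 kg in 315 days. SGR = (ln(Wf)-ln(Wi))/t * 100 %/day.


ln(W_f) = ln(2.05) = 0.71783979
ln(W_i) = ln(0.059) = -2.8302178
ln(W_f) - ln(W_i) = 0.71783979 - -2.8302178 = 3.5480576
SGR = 3.5480576 / 315 * 100 = 1.12637 %/day

1.12637 %/day


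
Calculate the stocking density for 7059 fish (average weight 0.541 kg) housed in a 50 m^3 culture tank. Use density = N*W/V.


Total biomass = 7059 fish * 0.541 kg = 3818.919 kg
Density = total biomass / volume = 3818.919 / 50 = 76.3784 kg/m^3

76.3784 kg/m^3


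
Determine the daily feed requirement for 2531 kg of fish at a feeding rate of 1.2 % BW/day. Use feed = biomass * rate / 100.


Feeding rate fraction = 1.2% / 100 = 0.012
Daily feed = 2531 kg * 0.012 = 30.372 kg/day

30.372 kg/day


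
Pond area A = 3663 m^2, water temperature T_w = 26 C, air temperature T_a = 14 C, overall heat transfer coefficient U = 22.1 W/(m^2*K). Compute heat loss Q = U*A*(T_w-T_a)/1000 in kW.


Temperature difference dT = 26 - 14 = 12 K
Heat loss (W) = U * A * dT = 22.1 * 3663 * 12 = 971427.6 W
Convert to kW: 971427.6 / 1000 = 971.4276 kW

971.4276 kW


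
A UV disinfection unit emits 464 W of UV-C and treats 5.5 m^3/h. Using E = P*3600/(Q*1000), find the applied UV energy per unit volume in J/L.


Energy delivered per hour = 464 W * 3600 s = 1670400 J/h
Volume treated per hour = 5.5 m^3/h * 1000 = 5500 L/h
dose = 1670400 / 5500 = 303.709 J/L

303.709 J/L


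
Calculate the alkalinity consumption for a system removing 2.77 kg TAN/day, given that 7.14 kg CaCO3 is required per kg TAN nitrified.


Alkalinity factor: 7.14 kg CaCO3 consumed per kg TAN nitrified
alk = 2.77 kg TAN * 7.14 = 19.7778 kg CaCO3/day

19.7778 kg CaCO3/day


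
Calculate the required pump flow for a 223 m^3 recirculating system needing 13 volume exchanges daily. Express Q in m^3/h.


Daily recirculation volume = 223 m^3 * 13 = 2899 m^3/day
Flow rate Q = daily volume / 24 h = 2899 / 24 = 120.792 m^3/h

120.792 m^3/h


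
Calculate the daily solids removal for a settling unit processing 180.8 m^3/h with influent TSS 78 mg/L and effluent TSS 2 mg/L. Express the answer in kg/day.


Concentration drop: TSS_in - TSS_out = 78 - 2 = 76 mg/L
Hourly solids removed = Q * dTSS = 180.8 m^3/h * 76 mg/L = 13740.8 g/h  (m^3/h * mg/L = g/h)
Daily solids removed = 13740.8 * 24 = 329779.2 g/day
Convert g to kg: 329779.2 / 1000 = 329.7792 kg/day

329.7792 kg/day


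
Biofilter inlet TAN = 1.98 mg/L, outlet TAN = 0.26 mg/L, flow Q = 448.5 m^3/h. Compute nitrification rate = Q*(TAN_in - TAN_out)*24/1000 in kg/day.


Concentration drop: TAN_in - TAN_out = 1.98 - 0.26 = 1.72 mg/L
Hourly TAN removed = Q * dTAN = 448.5 m^3/h * 1.72 mg/L = 771.42 g/h  (m^3/h * mg/L = g/h)
Daily TAN removed = 771.42 * 24 = 18514.08 g/day
Convert to kg/day: 18514.08 / 1000 = 18.51408 kg/day

18.51408 kg/day


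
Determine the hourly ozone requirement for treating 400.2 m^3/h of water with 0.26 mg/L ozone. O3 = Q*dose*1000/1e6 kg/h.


O3 demand (mg/h) = Q * dose * 1000 = 400.2 * 0.26 * 1000 = 104052 mg/h
Convert mg to kg: 104052 / 1e6 = 0.104052 kg/h

0.104052 kg/h


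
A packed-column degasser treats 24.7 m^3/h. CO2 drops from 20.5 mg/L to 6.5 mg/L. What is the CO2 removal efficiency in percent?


CO2_out / CO2_in = 6.5 / 20.5 = 0.31707317
Fraction remaining = 0.31707317
efficiency = (1 - 0.31707317) * 100 = 68.2927 %

68.2927 %


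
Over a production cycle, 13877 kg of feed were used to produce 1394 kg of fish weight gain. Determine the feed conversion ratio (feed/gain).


FCR = feed consumed / weight gained
FCR = 13877 kg / 1394 kg = 9.95481

9.95481


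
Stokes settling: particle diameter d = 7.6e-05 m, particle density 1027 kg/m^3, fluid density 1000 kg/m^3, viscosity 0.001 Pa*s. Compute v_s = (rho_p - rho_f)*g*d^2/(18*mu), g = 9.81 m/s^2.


Density difference: rho_p - rho_f = 1027 - 1000 = 27 kg/m^3
d^2 = (7.6e-05)^2 = 5.776e-09 m^2
Numerator = (rho_p - rho_f) * g * d^2 = 27 * 9.81 * 5.776e-09 = 1.5298891e-06
Denominator = 18 * mu = 18 * 0.001 = 0.018
v_s = 1.5298891e-06 / 0.018 = 8.49938e-05 m/s
Check: Re = rho_f * v_s * d / mu = 1000 * 8.49938e-05 * 7.6e-05 / 0.001 = 0.00646 < 1, so Stokes' law applies.

8.49938e-05 m/s
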